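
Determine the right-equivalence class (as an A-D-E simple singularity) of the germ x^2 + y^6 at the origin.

A_{5}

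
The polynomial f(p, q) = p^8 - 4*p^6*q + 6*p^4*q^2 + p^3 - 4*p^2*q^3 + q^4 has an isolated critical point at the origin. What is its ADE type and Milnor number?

Type E6, Milnor number mu = 6.

The Hessian of f at 0 has rank 0. Corank 2; j^3 = p^3 is a perfect cube, so E-series; the 4-jet and mu = 6 give E_6.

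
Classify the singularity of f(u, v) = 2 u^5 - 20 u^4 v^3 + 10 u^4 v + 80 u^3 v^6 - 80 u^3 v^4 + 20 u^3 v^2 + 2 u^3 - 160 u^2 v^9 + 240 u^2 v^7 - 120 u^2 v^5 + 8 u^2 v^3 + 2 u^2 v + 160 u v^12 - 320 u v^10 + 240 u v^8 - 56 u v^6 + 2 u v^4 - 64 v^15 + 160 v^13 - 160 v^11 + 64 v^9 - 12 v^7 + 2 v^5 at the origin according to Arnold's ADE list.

D6

The Hessian of f at 0 is [[0, 0], [0, 0]] with rank 0, so corank 2. A Groebner basis of the Jacobian ideal J(f) in C{u,v} is {-u*v/7 + v^4, u*v^2, u^2 + 5*u*v/7}; counting standard monomials gives mu = 6. Corank 2; j^3 = 2*u^2*(u + v) has shape L^2 M (L != M), so D-series; mu = 6 gives D_6.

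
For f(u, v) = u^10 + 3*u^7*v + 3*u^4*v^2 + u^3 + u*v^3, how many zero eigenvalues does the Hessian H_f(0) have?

Hessian at 0 has rank 0.

2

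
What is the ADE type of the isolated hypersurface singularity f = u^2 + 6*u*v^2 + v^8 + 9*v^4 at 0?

A_{7}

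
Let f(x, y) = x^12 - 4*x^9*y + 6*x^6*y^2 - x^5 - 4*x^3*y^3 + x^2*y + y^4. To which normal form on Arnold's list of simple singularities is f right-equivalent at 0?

D5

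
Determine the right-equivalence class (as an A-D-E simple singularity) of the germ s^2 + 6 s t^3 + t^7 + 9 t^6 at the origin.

A6

The Hessian of f at 0 is [[2, 0], [0, 0]] with rank 1, so corank 1. A Groebner basis of the Jacobian ideal J(f) in C{s,t} is {s/3 + t^3, s^2}; counting standard monomials gives mu = 6. Corank 1: A-series; mu = 6 gives A_6.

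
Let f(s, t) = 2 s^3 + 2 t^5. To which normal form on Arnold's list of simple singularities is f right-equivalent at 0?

The Hessian of f at 0 is [[0, 0], [0, 0]] with rank 0, so corank 2. A Groebner basis of the Jacobian ideal J(f) in C{s,t} is {t^4, s^2}; counting standard monomials gives mu = 8. Corank 2; j^3 = 2*s^3 is a perfect cube, so E-series; the 5-jet and mu = 8 give E_8.

E_{8}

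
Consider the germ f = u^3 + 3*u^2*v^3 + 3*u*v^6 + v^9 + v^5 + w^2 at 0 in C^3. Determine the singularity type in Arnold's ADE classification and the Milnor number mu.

Type E_{8}, Milnor number mu = 8.

The Hessian of f at 0 has rank 1. Corank 2; j^3 = u^3 is a perfect cube, so E-series; the 5-jet and mu = 8 give E_8.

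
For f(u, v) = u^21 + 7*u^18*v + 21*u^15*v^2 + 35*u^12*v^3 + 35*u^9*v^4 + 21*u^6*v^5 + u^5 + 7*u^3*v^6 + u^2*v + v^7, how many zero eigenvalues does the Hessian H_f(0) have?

The Hessian at 0 is [[0, 0], [0, 0]] of rank 0; hence corank 2.

2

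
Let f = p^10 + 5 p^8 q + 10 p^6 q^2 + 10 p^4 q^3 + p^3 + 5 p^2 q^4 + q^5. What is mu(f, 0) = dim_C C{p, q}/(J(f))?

8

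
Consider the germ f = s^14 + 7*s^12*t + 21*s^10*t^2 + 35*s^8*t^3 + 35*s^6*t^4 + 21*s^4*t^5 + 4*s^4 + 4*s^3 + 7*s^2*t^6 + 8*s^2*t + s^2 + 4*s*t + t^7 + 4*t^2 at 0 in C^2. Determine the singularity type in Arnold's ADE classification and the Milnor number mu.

Type A_6, Milnor number mu = 6.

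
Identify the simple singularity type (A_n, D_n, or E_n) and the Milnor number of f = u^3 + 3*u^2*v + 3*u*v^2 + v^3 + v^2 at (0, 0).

The Hessian of f at 0 has rank 1. Corank 1: A-series; mu = 2 gives A_2.

Type A_{2}, Milnor number mu = 2.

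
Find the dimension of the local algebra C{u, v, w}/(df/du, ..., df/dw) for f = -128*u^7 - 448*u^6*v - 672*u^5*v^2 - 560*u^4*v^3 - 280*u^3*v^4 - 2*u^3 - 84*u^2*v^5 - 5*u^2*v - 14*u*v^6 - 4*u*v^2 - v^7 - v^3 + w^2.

8

The Hessian of f at 0 has rank 1. Corank 2; j^3 = -(u + v)^2*(2*u + v) has shape L^2 M (L != M), so D-series; mu = 8 gives D_8.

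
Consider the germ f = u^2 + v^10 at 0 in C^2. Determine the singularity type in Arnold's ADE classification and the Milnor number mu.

Type A_9, Milnor number mu = 9.

The Hessian of f at 0 has rank 1. Corank 1: A-series; mu = 9 gives A_9.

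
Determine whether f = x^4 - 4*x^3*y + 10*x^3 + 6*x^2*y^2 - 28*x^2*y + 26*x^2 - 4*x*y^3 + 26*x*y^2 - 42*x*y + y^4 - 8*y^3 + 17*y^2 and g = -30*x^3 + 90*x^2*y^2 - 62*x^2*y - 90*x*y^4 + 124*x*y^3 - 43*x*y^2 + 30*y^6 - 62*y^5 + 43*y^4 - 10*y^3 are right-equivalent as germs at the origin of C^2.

The Hessian of f at 0 has rank 2. Corank 0: nondegenerate Morse point, so A_1. The Hessian of g at 0 has rank 0. Corank 2; j^3 = -(3*x + 2*y)*(10*x^2 + 14*x*y + 5*y^2) splits into three distinct lines over C (the quadratic factor has nonzero discriminant), so D_4. f is A_1 but g is D_4, hence not right-equivalent.

No.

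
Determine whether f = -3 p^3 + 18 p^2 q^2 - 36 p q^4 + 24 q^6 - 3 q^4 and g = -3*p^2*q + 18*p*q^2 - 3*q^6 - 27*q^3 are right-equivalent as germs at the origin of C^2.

The Hessian of f at 0 is [[0, 0], [0, 0]] with rank 0, so corank 2. A Groebner basis of the Jacobian ideal J(f) in C{p,q} is {p^3, p^2*q, -p^2/4 + p*q^2, q^3}; counting standard monomials gives mu = 6. Corank 2; j^3 = -3*p^3 is a perfect cube, so E-series; the 4-jet and mu = 6 give E_6. The Hessian of g at 0 is [[0, 0], [0, 0]] with rank 0, so corank 2. A Groebner basis of the Jacobian ideal J(g) in C{p,q} is {p^2/6 + q^5 - 3*q^2/2, p^3 - 27*q^3, p*q - 3*q^2}; counting standard monomials gives mu = 7. Corank 2; j^3 = -3*q*(p - 3*q)^2 has shape L^2 M (L != M), so D-series; mu = 7 gives D_7. f is E_6 but g is D_7, hence not right-equivalent.

No.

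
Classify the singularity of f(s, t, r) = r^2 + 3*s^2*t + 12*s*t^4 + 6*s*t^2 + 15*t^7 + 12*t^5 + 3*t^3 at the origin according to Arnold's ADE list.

D_8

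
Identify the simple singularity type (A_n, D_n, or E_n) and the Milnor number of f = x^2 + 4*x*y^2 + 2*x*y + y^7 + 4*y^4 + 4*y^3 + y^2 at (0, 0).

Type A_6, Milnor number mu = 6.

The Hessian of f at 0 has rank 1. Corank 1: A-series; mu = 6 gives A_6.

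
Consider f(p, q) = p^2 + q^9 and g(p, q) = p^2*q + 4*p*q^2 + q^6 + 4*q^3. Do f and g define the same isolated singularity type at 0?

No.

The Hessian of f at 0 has rank 1. Corank 1: A-series; mu = 8 gives A_8. The Hessian of g at 0 has rank 0. Corank 2; j^3 = q*(p + 2*q)^2 has shape L^2 M (L != M), so D-series; mu = 7 gives D_7. f is A_8 but g is D_7, hence not right-equivalent.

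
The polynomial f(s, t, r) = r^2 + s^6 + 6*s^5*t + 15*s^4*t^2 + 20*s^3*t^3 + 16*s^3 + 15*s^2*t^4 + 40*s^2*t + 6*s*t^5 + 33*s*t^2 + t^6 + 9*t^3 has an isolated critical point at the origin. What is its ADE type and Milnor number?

The Hessian of f at 0 is [[0, 0, 0], [0, 0, 0], [0, 0, 2]] with rank 1, so corank 2. A Groebner basis of the Jacobian ideal J(f) in C{s,t,r} is {-2048*s*t/3 + t^5 - 512*t^2, s*t^2 + 3*t^3/4, s^2 + 7*s*t/4 + 3*t^2/4, r}; counting standard monomials gives mu = 7. Corank 2; j^3 = (s + t)*(4*s + 3*t)^2 has shape L^2 M (L != M), so D-series; mu = 7 gives D_7.

Type D_{7}, Milnor number mu = 7.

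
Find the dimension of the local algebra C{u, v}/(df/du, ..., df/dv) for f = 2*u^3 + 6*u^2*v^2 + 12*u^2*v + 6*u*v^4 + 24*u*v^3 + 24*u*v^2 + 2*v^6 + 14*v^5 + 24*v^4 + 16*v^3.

8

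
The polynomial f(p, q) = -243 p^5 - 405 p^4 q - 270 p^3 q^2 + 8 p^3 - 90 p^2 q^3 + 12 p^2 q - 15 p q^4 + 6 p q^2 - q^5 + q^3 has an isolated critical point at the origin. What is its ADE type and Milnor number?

Type E_{8}, Milnor number mu = 8.

The Hessian of f at 0 has rank 0. Corank 2; j^3 = (2*p + q)^3 is a perfect cube, so E-series; the 5-jet and mu = 8 give E_8.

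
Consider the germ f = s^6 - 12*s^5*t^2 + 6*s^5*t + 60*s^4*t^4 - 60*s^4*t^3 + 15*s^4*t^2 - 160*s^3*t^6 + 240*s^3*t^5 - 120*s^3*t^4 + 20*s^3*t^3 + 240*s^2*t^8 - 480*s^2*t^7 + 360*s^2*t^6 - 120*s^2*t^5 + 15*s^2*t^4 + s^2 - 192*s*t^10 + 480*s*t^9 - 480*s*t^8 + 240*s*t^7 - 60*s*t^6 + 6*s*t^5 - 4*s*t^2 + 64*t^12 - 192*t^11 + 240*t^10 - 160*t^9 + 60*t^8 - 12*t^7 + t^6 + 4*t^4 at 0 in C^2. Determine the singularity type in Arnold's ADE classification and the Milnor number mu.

The Hessian of f at 0 is [[2, 0], [0, 0]] with rank 1, so corank 1. A Groebner basis of the Jacobian ideal J(f) in C{s,t} is {s^3, s^2*t, -s/2 + t^2}; counting standard monomials gives mu = 5. Corank 1: A-series; mu = 5 gives A_5.

Type A5, Milnor number mu = 5.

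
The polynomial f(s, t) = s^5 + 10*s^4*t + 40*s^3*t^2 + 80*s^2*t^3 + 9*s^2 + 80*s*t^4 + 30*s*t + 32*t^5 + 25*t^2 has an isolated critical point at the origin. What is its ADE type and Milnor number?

Type A4, Milnor number mu = 4.

The Hessian of f at 0 has rank 1. Corank 1: A-series; mu = 4 gives A_4.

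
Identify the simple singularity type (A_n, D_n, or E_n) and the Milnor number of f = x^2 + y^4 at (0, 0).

The Hessian of f at 0 has rank 1. Corank 1: A-series; mu = 3 gives A_3.

Type A_{3}, Milnor number mu = 3.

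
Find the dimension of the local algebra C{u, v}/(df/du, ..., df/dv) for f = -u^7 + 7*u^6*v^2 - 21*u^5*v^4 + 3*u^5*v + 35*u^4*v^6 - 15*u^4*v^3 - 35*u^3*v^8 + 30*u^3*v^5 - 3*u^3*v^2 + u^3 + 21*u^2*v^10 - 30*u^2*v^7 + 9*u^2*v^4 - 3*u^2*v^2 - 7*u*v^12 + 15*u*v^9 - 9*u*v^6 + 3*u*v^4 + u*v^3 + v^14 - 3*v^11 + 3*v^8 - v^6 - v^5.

The Hessian of f at 0 is [[0, 0], [0, 0]] with rank 0, so corank 2. A Groebner basis of the Jacobian ideal J(f) in C{u,v} is {-u^2 + v^4 - v^3/3, u^3, u^2*v + u^2/3 + v^3/9, -u^2 + u*v^2 - v^3/3}; counting standard monomials gives mu = 7. Corank 2; j^3 = u^3 is a perfect cube, so E-series; the 4-jet and mu = 7 give E_7.

7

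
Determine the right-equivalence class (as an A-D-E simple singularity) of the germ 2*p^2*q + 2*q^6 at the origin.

The Hessian of f at 0 has rank 0. Corank 2; j^3 = 2*p^2*q has shape L^2 M (L != M), so D-series; mu = 7 gives D_7.

D_7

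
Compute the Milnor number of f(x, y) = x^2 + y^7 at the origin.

6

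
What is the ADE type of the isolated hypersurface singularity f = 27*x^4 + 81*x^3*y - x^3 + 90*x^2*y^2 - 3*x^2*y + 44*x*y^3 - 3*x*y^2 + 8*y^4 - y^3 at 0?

E_7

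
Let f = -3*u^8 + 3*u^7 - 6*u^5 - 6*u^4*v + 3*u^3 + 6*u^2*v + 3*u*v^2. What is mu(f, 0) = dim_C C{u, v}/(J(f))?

9

The Hessian of f at 0 is [[0, 0], [0, 0]] with rank 0, so corank 2. A Groebner basis of the Jacobian ideal J(f) in C{u,v} is {u^2*v^2 + 16*u^2*v + u^2 + 32*u*v^2 + 3*u*v + 16*v^3 + 2*v^2, -24*u^2*v - 2*u^2 + u*v^3 - 48*u*v^2 - 5*u*v - 24*v^3 - 3*v^2, 32*u^2*v + 3*u^2 + 64*u*v^2 + 7*u*v + v^4 + 32*v^3 + 4*v^2, u^3 + 3*u^2*v + 3*u*v^2 + v^3}; counting standard monomials gives mu = 9. Corank 2; j^3 = 3*u*(u + v)^2 has shape L^2 M (L != M), so D-series; mu = 9 gives D_9.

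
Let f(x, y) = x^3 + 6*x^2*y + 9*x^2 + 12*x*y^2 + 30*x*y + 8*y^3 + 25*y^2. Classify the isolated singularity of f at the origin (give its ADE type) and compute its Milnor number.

Type A2, Milnor number mu = 2.

The Hessian of f at 0 is [[18, 30], [30, 50]] with rank 1, so corank 1. A Groebner basis of the Jacobian ideal J(f) in C{x,y} is {y^2, x + 5*y/3}; counting standard monomials gives mu = 2. Corank 1: A-series; mu = 2 gives A_2.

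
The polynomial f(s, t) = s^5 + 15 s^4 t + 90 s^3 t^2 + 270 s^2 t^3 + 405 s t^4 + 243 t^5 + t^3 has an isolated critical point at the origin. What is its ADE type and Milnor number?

Type E_{8}, Milnor number mu = 8.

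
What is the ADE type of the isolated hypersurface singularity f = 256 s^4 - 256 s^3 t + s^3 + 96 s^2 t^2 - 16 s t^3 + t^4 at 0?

The Hessian of f at 0 has rank 0. Corank 2; j^3 = s^3 is a perfect cube, so E-series; the 4-jet and mu = 6 give E_6.

E_{6}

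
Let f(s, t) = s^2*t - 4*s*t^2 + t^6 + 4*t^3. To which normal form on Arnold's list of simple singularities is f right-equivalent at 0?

D_7

The Hessian of f at 0 is [[0, 0], [0, 0]] with rank 0, so corank 2. A Groebner basis of the Jacobian ideal J(f) in C{s,t} is {s^2/6 + t^5 - 2*t^2/3, s^3 - 8*t^3, s*t - 2*t^2}; counting standard monomials gives mu = 7. Corank 2; j^3 = t*(s - 2*t)^2 has shape L^2 M (L != M), so D-series; mu = 7 gives D_7.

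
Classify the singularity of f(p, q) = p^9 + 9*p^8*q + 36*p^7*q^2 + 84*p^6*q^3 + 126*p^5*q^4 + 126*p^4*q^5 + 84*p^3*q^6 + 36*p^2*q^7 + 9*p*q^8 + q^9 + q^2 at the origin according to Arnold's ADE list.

A8

The Hessian of f at 0 is [[0, 0], [0, 2]] with rank 1, so corank 1. A Groebner basis of the Jacobian ideal J(f) in C{p,q} is {p^8, q}; counting standard monomials gives mu = 8. Corank 1: A-series; mu = 8 gives A_8.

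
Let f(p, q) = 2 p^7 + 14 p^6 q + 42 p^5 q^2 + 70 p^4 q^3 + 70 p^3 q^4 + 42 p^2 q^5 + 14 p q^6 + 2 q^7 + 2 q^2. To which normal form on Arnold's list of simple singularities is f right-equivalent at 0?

The Hessian of f at 0 is [[0, 0], [0, 4]] with rank 1, so corank 1. A Groebner basis of the Jacobian ideal J(f) in C{p,q} is {p^6, q}; counting standard monomials gives mu = 6. Corank 1: A-series; mu = 6 gives A_6.

A6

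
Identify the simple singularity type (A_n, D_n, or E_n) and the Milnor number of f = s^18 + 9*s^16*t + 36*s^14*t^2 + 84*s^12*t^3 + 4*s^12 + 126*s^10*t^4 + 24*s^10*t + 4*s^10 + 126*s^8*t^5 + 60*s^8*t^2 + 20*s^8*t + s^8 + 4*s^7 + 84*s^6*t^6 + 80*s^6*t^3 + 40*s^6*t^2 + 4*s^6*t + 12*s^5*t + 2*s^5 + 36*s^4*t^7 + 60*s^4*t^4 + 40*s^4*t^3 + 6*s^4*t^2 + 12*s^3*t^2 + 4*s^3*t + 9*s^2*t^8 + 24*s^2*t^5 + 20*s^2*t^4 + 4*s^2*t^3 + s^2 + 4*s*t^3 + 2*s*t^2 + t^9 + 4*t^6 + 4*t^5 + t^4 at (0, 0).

Type A_{8}, Milnor number mu = 8.

The Hessian of f at 0 is [[2, 0], [0, 0]] with rank 1, so corank 1. A Groebner basis of the Jacobian ideal J(f) in C{s,t} is {11*s^2/16 + s*t^3 + 13*s*t^2/16 - s*t/16 + s/16 + t^3/16 + t^2/16, -17*s^2/20 - 27*s*t^2/20 + 3*s*t/4 - 7*s/20 + t^4 + t^3/20 - 7*t^2/20, s^3 - 53*s^2/80 - 83*s*t^2/80 + 3*s*t/16 - 23*s/80 - 31*t^3/80 - 23*t^2/80, s^2*t - 69*s^2/80 - 99*s*t^2/80 + 3*s*t/16 + s/80 + 17*t^3/80 + t^2/80}; counting standard monomials gives mu = 8. Corank 1: A-series; mu = 8 gives A_8.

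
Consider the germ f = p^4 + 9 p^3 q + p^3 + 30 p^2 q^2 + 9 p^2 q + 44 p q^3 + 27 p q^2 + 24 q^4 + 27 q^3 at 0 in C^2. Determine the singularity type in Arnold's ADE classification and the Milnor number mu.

The Hessian of f at 0 has rank 0. Corank 2; j^3 = (p + 3*q)^3 is a perfect cube, so E-series; the 4-jet and mu = 7 give E_7.

Type E_7, Milnor number mu = 7.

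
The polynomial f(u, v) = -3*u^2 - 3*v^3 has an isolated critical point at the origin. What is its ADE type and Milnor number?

The Hessian of f at 0 has rank 1. Corank 1: A-series; mu = 2 gives A_2.

Type A2, Milnor number mu = 2.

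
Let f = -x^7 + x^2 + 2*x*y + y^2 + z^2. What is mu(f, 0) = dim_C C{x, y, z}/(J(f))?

The Hessian of f at 0 has rank 2. Corank 1: A-series; mu = 6 gives A_6.

6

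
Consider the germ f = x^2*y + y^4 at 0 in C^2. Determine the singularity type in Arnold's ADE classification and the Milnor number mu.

The Hessian of f at 0 has rank 0. Corank 2; j^3 = x^2*y has shape L^2 M (L != M), so D-series; mu = 5 gives D_5.

Type D5, Milnor number mu = 5.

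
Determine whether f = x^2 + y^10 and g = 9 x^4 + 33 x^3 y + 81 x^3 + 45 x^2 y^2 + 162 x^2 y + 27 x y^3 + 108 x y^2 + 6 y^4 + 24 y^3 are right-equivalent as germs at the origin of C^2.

The Hessian of f at 0 is [[2, 0], [0, 0]] with rank 1, so corank 1. A Groebner basis of the Jacobian ideal J(f) in C{x,y} is {y^9, x}; counting standard monomials gives mu = 9. Corank 1: A-series; mu = 9 gives A_9. The Hessian of g at 0 is [[0, 0], [0, 0]] with rank 0, so corank 2. A Groebner basis of the Jacobian ideal J(g) in C{x,y} is {19683*x^2 + 26244*x*y + y^4 + 27*y^3 + 8748*y^2, x^3 + 270*x^2 + 360*x*y + 2*y^3/3 + 120*y^2, x^2*y - 243*x^2 - 324*x*y - 7*y^3/9 - 108*y^2, 162*x^2 + x*y^2 + 216*x*y + 8*y^3/9 + 72*y^2}; counting standard monomials gives mu = 7. Corank 2; j^3 = 3*(3*x + 2*y)^3 is a perfect cube, so E-series; the 4-jet and mu = 7 give E_7. f is A_9 but g is E_7, hence not right-equivalent.

No.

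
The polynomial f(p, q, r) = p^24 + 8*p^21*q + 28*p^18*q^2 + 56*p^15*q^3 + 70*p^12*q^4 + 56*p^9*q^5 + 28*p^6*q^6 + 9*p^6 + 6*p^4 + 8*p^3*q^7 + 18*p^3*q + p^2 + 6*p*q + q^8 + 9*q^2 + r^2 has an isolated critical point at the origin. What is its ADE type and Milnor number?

The Hessian of f at 0 has rank 2. Corank 1: A-series; mu = 7 gives A_7.

Type A7, Milnor number mu = 7.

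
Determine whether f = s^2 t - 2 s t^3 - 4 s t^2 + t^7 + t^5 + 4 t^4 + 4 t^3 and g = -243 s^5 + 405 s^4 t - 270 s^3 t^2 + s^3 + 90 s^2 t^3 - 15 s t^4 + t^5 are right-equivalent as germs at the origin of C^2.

The Hessian of f at 0 has rank 0. Corank 2; j^3 = t*(s - 2*t)^2 has shape L^2 M (L != M), so D-series; mu = 8 gives D_8. The Hessian of g at 0 has rank 0. Corank 2; j^3 = s^3 is a perfect cube, so E-series; the 5-jet and mu = 8 give E_8. f is D_8 but g is E_8, hence not right-equivalent.

No.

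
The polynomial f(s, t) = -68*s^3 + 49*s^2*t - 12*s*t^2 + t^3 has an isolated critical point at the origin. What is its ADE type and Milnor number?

The Hessian of f at 0 has rank 0. Corank 2; j^3 = -(4*s - t)*(17*s^2 - 8*s*t + t^2) splits into three distinct lines over C (the quadratic factor has nonzero discriminant), so D_4.

Type D_4, Milnor number mu = 4.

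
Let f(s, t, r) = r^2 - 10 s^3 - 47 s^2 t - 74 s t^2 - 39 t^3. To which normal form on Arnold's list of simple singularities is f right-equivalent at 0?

D4

The Hessian of f at 0 is [[0, 0, 0], [0, 0, 0], [0, 0, 2]] with rank 1, so corank 2. A Groebner basis of the Jacobian ideal J(f) in C{s,t,r} is {t^3, s^2 - 23*t^2/11, s*t + 16*t^2/11, r}; counting standard monomials gives mu = 4. Corank 2; j^3 = -(2*s + 3*t)*(5*s^2 + 16*s*t + 13*t^2) splits into three distinct lines over C (the quadratic factor has nonzero discriminant), so D_4.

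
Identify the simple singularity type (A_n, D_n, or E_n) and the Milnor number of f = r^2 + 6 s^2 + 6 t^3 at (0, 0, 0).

Type A_2, Milnor number mu = 2.

The Hessian of f at 0 has rank 2. Corank 1: A-series; mu = 2 gives A_2.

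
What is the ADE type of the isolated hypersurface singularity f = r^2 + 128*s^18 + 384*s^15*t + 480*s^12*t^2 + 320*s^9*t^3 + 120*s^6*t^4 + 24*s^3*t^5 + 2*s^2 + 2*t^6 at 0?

A_5

The Hessian of f at 0 is [[4, 0, 0], [0, 0, 0], [0, 0, 2]] with rank 2, so corank 1. A Groebner basis of the Jacobian ideal J(f) in C{s,t,r} is {t^5, s, r}; counting standard monomials gives mu = 5. Corank 1: A-series; mu = 5 gives A_5.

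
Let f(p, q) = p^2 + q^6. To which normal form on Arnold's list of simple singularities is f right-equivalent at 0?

The Hessian of f at 0 has rank 1. Corank 1: A-series; mu = 5 gives A_5.

A_{5}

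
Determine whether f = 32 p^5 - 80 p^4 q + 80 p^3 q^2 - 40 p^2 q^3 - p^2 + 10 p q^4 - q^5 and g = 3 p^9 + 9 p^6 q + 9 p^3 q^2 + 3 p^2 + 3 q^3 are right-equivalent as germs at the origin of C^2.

No.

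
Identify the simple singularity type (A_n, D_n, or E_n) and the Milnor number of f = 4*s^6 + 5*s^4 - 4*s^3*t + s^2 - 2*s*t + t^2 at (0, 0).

Type A_{3}, Milnor number mu = 3.

The Hessian of f at 0 has rank 1. Corank 1: A-series; mu = 3 gives A_3.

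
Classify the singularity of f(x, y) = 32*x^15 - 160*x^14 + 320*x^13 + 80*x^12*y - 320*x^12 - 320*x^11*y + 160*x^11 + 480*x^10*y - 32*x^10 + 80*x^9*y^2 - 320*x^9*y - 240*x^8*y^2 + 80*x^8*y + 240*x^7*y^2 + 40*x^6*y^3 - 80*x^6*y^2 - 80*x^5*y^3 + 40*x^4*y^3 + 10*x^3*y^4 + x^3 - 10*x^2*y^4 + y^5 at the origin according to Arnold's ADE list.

E_{8}

The Hessian of f at 0 has rank 0. Corank 2; j^3 = x^3 is a perfect cube, so E-series; the 5-jet and mu = 8 give E_8.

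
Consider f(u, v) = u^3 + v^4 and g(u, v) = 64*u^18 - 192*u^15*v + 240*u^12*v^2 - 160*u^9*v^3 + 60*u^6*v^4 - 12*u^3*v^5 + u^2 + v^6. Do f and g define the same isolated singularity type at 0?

The Hessian of f at 0 is [[0, 0], [0, 0]] with rank 0, so corank 2. A Groebner basis of the Jacobian ideal J(f) in C{u,v} is {v^3, u^2}; counting standard monomials gives mu = 6. Corank 2; j^3 = u^3 is a perfect cube, so E-series; the 4-jet and mu = 6 give E_6. The Hessian of g at 0 is [[2, 0], [0, 0]] with rank 1, so corank 1. A Groebner basis of the Jacobian ideal J(g) in C{u,v} is {v^5, u}; counting standard monomials gives mu = 5. Corank 1: A-series; mu = 5 gives A_5. f is E_6 but g is A_5, hence not right-equivalent.

No.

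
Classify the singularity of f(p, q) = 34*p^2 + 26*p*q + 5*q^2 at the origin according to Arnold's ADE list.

A_1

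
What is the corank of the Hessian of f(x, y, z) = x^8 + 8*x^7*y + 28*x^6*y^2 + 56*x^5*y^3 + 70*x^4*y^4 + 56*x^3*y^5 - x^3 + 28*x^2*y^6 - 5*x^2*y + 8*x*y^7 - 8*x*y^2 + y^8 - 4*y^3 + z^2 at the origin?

2

The Hessian at 0 is [[0, 0, 0], [0, 0, 0], [0, 0, 2]] of rank 1; hence corank 2.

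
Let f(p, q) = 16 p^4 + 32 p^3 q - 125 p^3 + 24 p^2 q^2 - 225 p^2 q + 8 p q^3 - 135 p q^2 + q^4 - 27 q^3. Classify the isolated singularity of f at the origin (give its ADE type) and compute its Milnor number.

Type E_6, Milnor number mu = 6.

The Hessian of f at 0 is [[0, 0], [0, 0]] with rank 0, so corank 2. A Groebner basis of the Jacobian ideal J(f) in C{p,q} is {q^4, p*q^2 + 17*q^3/30, p^2 + 6*p*q/5 + 9*q^2/25}; counting standard monomials gives mu = 6. Corank 2; j^3 = -(5*p + 3*q)^3 is a perfect cube, so E-series; the 4-jet and mu = 6 give E_6.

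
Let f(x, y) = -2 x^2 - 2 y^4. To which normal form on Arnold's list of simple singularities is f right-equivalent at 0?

A3

The Hessian of f at 0 has rank 1. Corank 1: A-series; mu = 3 gives A_3.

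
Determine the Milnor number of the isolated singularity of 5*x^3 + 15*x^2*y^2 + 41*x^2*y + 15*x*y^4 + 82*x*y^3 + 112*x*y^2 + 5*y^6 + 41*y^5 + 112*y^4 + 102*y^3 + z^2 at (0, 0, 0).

4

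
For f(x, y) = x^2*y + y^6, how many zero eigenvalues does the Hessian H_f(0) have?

2

Hessian at 0 has rank 0.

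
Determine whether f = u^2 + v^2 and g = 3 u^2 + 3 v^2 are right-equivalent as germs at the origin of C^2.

Yes.

The Hessian of f at 0 has rank 2. Corank 0: nondegenerate Morse point, so A_1. The Hessian of g at 0 has rank 2. Corank 0: nondegenerate Morse point, so A_1. Both have type A_1, hence right-equivalent.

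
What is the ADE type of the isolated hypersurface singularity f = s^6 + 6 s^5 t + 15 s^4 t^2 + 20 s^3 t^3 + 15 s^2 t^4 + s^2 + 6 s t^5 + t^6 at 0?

A5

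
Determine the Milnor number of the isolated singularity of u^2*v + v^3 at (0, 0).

The Hessian of f at 0 is [[0, 0], [0, 0]] with rank 0, so corank 2. A Groebner basis of the Jacobian ideal J(f) in C{u,v} is {v^3, u^2 + 3*v^2, u*v}; counting standard monomials gives mu = 4. Corank 2; j^3 = v*(u^2 + v^2) splits into three distinct lines over C (the quadratic factor has nonzero discriminant), so D_4.

4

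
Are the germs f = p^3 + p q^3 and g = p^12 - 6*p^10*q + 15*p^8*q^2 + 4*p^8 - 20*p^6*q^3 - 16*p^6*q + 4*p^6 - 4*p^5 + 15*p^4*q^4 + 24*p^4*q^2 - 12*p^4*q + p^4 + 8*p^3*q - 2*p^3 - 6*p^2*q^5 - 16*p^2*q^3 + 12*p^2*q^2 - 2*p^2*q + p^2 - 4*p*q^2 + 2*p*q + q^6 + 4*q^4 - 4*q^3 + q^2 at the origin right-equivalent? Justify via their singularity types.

The Hessian of f at 0 has rank 0. Corank 2; j^3 = p^3 is a perfect cube, so E-series; the 4-jet and mu = 7 give E_7. The Hessian of g at 0 has rank 1. Corank 1: A-series; mu = 5 gives A_5. f is E_7 but g is A_5, hence not right-equivalent.

No.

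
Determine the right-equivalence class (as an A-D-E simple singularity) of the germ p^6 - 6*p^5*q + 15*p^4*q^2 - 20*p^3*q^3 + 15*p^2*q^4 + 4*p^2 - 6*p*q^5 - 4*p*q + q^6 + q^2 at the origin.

A_5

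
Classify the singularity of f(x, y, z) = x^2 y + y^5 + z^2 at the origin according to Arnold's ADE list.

D_{6}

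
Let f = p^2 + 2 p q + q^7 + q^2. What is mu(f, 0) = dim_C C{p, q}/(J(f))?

6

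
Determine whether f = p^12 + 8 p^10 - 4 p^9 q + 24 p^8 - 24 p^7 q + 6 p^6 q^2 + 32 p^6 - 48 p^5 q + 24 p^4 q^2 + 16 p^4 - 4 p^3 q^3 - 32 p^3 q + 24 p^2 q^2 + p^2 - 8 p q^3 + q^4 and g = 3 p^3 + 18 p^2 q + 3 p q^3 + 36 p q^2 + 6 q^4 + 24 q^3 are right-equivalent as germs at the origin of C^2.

The Hessian of f at 0 is [[2, 0], [0, 0]] with rank 1, so corank 1. A Groebner basis of the Jacobian ideal J(f) in C{p,q} is {q^3, p}; counting standard monomials gives mu = 3. Corank 1: A-series; mu = 3 gives A_3. The Hessian of g at 0 is [[0, 0], [0, 0]] with rank 0, so corank 2. A Groebner basis of the Jacobian ideal J(g) in C{p,q} is {p^3 + 6*p^2*q + 48*p^2 + 192*p*q + 192*q^2, -6*p^2 + p*q^2 - 24*p*q - 24*q^2, 3*p^2 + 12*p*q + q^3 + 12*q^2}; counting standard monomials gives mu = 7. Corank 2; j^3 = 3*(p + 2*q)^3 is a perfect cube, so E-series; the 4-jet and mu = 7 give E_7. f is A_3 but g is E_7, hence not right-equivalent.

No.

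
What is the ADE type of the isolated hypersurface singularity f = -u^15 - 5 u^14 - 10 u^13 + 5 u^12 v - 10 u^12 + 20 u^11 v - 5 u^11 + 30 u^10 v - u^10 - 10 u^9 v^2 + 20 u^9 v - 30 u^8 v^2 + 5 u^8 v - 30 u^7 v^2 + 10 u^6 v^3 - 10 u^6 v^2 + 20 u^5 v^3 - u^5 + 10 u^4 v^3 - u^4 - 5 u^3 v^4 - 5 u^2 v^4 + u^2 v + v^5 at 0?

The Hessian of f at 0 is [[0, 0], [0, 0]] with rank 0, so corank 2. A Groebner basis of the Jacobian ideal J(f) in C{u,v} is {u^2/5 + v^4, u^3, u*v}; counting standard monomials gives mu = 6. Corank 2; j^3 = u^2*v has shape L^2 M (L != M), so D-series; mu = 6 gives D_6.

D_6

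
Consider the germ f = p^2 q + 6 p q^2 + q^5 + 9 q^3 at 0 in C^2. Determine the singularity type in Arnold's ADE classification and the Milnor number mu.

The Hessian of f at 0 is [[0, 0], [0, 0]] with rank 0, so corank 2. A Groebner basis of the Jacobian ideal J(f) in C{p,q} is {p^2/5 + q^4 - 9*q^2/5, p^3 + 27*q^3, p*q + 3*q^2}; counting standard monomials gives mu = 6. Corank 2; j^3 = q*(p + 3*q)^2 has shape L^2 M (L != M), so D-series; mu = 6 gives D_6.

Type D_6, Milnor number mu = 6.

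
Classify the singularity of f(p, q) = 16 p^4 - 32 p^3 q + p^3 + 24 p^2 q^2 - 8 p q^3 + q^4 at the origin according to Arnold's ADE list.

The Hessian of f at 0 has rank 0. Corank 2; j^3 = p^3 is a perfect cube, so E-series; the 4-jet and mu = 6 give E_6.

E6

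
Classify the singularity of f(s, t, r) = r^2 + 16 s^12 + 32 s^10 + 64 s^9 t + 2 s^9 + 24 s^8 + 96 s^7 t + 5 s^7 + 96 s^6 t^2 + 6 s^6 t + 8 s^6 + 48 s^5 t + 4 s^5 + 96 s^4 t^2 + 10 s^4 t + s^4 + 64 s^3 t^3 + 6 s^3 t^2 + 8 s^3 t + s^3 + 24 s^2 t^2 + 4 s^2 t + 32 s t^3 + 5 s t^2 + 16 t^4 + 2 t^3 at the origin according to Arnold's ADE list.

D5

The Hessian of f at 0 has rank 1. Corank 2; j^3 = (s + t)^2*(s + 2*t) has shape L^2 M (L != M), so D-series; mu = 5 gives D_5.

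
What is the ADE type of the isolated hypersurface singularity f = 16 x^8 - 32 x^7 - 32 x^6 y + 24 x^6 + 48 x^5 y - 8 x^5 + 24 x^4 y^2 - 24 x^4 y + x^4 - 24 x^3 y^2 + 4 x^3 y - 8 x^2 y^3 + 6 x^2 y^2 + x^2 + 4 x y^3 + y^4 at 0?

A_3

The Hessian of f at 0 has rank 1. Corank 1: A-series; mu = 3 gives A_3.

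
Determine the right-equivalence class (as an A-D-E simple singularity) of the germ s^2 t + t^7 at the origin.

D_{8}

The Hessian of f at 0 is [[0, 0], [0, 0]] with rank 0, so corank 2. A Groebner basis of the Jacobian ideal J(f) in C{s,t} is {s^2/7 + t^6, s^3, s*t}; counting standard monomials gives mu = 8. Corank 2; j^3 = s^2*t has shape L^2 M (L != M), so D-series; mu = 8 gives D_8.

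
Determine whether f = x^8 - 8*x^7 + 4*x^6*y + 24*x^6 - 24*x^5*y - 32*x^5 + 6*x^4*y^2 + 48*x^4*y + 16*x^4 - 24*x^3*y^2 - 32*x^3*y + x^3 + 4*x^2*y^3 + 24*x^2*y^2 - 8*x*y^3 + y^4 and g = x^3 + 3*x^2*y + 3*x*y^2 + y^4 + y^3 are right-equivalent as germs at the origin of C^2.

The Hessian of f at 0 has rank 0. Corank 2; j^3 = x^3 is a perfect cube, so E-series; the 4-jet and mu = 6 give E_6. The Hessian of g at 0 has rank 0. Corank 2; j^3 = (x + y)^3 is a perfect cube, so E-series; the 4-jet and mu = 6 give E_6. Both have type E_6, hence right-equivalent.

Yes.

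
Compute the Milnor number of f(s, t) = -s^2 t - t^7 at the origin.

8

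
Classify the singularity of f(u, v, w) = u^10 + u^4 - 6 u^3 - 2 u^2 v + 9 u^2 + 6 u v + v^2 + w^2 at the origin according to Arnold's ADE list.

The Hessian of f at 0 has rank 2. Corank 1: A-series; mu = 9 gives A_9.

A_{9}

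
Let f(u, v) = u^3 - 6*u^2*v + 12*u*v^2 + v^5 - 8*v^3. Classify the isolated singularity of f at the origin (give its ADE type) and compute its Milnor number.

The Hessian of f at 0 has rank 0. Corank 2; j^3 = (u - 2*v)^3 is a perfect cube, so E-series; the 5-jet and mu = 8 give E_8.

Type E_{8}, Milnor number mu = 8.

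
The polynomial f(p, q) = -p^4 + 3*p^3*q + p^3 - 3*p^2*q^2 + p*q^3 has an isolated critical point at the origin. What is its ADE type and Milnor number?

The Hessian of f at 0 has rank 0. Corank 2; j^3 = p^3 is a perfect cube, so E-series; the 4-jet and mu = 7 give E_7.

Type E7, Milnor number mu = 7.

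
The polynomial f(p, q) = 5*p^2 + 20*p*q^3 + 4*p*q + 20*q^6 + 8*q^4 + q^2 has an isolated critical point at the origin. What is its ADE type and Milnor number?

Type A_1, Milnor number mu = 1.

The Hessian of f at 0 has rank 2. Corank 0: nondegenerate Morse point, so A_1.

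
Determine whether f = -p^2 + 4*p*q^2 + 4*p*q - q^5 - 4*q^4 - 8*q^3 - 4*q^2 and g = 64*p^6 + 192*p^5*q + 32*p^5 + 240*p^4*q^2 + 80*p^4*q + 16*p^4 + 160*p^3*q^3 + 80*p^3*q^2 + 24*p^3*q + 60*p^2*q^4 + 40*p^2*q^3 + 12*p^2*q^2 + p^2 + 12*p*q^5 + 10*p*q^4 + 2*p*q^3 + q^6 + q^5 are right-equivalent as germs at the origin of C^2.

Yes.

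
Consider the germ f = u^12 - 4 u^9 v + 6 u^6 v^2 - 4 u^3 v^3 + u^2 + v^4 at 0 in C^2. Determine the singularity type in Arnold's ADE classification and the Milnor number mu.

The Hessian of f at 0 has rank 1. Corank 1: A-series; mu = 3 gives A_3.

Type A_{3}, Milnor number mu = 3.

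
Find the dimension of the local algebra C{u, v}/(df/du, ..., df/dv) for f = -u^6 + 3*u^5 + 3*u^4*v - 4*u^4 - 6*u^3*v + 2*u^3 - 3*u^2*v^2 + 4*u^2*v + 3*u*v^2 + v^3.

The Hessian of f at 0 has rank 0. Corank 2; j^3 = (u + v)*(2*u^2 + 2*u*v + v^2) splits into three distinct lines over C (the quadratic factor has nonzero discriminant), so D_4.

4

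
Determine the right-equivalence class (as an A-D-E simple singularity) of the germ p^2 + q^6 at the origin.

The Hessian of f at 0 has rank 1. Corank 1: A-series; mu = 5 gives A_5.

A_{5}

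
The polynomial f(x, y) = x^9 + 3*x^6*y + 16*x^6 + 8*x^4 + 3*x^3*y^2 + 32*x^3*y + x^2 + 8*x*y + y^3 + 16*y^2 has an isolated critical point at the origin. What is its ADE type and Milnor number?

The Hessian of f at 0 is [[2, 8], [8, 32]] with rank 1, so corank 1. A Groebner basis of the Jacobian ideal J(f) in C{x,y} is {y^2, x + 4*y}; counting standard monomials gives mu = 2. Corank 1: A-series; mu = 2 gives A_2.

Type A_2, Milnor number mu = 2.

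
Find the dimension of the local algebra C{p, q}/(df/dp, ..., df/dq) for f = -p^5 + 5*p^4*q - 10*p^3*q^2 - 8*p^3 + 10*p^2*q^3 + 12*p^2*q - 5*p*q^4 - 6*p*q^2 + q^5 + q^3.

The Hessian of f at 0 has rank 0. Corank 2; j^3 = -(2*p - q)^3 is a perfect cube, so E-series; the 5-jet and mu = 8 give E_8.

8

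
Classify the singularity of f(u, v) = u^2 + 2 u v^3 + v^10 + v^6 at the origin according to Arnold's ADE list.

A_{9}

The Hessian of f at 0 has rank 1. Corank 1: A-series; mu = 9 gives A_9.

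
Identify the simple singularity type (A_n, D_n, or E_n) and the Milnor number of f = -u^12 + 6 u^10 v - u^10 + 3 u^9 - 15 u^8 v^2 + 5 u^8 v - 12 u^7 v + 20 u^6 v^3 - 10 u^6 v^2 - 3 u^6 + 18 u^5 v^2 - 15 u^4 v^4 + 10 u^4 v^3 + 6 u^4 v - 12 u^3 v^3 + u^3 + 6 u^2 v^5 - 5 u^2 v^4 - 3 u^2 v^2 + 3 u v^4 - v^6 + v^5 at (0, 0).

Type E_{8}, Milnor number mu = 8.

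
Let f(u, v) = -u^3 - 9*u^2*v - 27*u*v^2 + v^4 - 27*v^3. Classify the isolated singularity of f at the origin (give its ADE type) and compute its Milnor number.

Type E6, Milnor number mu = 6.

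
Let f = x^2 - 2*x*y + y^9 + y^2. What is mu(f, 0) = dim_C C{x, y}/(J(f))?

8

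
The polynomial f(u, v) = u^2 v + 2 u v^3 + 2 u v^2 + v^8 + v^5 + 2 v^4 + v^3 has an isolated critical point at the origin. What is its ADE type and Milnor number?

Type D9, Milnor number mu = 9.

The Hessian of f at 0 is [[0, 0], [0, 0]] with rank 0, so corank 2. A Groebner basis of the Jacobian ideal J(f) in C{u,v} is {u^4 + 6*u^3 + 14*u^2*v + u^2/2 + 23*u*v^2/2 - 5*u*v/2 - 3*v^2, u^3*v - 3*u^3 - 6*u^2*v - u^2/8 - 33*u*v^2/8 + 7*u*v/8 + v^2, u^3 + u^2*v^2 + u^2*v, u*v + v^3 + v^2}; counting standard monomials gives mu = 9. Corank 2; j^3 = v*(u + v)^2 has shape L^2 M (L != M), so D-series; mu = 9 gives D_9.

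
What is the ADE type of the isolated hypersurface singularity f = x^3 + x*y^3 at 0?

E7

The Hessian of f at 0 has rank 0. Corank 2; j^3 = x^3 is a perfect cube, so E-series; the 4-jet and mu = 7 give E_7.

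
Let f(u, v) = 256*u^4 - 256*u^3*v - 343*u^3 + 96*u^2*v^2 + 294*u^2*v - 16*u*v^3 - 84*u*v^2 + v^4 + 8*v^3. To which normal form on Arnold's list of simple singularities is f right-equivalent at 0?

E_6

The Hessian of f at 0 is [[0, 0], [0, 0]] with rank 0, so corank 2. A Groebner basis of the Jacobian ideal J(f) in C{u,v} is {v^4, u*v^2 - 23*v^3/84, u^2 - 4*u*v/7 + 4*v^2/49}; counting standard monomials gives mu = 6. Corank 2; j^3 = -(7*u - 2*v)^3 is a perfect cube, so E-series; the 4-jet and mu = 6 give E_6.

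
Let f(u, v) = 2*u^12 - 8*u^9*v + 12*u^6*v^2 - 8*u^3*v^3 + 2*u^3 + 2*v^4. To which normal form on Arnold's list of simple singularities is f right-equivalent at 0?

E_{6}

The Hessian of f at 0 has rank 0. Corank 2; j^3 = 2*u^3 is a perfect cube, so E-series; the 4-jet and mu = 6 give E_6.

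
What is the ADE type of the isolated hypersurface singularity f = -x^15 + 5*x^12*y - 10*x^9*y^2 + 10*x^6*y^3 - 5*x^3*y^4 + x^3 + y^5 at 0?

The Hessian of f at 0 has rank 0. Corank 2; j^3 = x^3 is a perfect cube, so E-series; the 5-jet and mu = 8 give E_8.

E8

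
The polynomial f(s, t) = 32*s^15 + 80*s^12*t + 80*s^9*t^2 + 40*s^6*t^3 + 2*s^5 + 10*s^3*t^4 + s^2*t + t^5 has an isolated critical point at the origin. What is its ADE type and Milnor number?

The Hessian of f at 0 is [[0, 0], [0, 0]] with rank 0, so corank 2. A Groebner basis of the Jacobian ideal J(f) in C{s,t} is {s^2/5 + t^4, s^3, s*t}; counting standard monomials gives mu = 6. Corank 2; j^3 = s^2*t has shape L^2 M (L != M), so D-series; mu = 6 gives D_6.

Type D_{6}, Milnor number mu = 6.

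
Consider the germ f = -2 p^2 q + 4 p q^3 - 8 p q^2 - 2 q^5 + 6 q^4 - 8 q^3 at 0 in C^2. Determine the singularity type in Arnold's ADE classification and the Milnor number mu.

The Hessian of f at 0 has rank 0. Corank 2; j^3 = -2*q*(p + 2*q)^2 has shape L^2 M (L != M), so D-series; mu = 5 gives D_5.

Type D_5, Milnor number mu = 5.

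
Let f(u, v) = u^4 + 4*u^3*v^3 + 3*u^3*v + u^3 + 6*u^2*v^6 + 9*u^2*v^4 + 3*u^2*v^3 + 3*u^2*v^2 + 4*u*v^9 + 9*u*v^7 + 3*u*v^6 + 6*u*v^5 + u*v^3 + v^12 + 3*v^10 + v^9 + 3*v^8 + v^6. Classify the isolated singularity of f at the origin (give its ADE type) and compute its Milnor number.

Type E_7, Milnor number mu = 7.

The Hessian of f at 0 has rank 0. Corank 2; j^3 = u^3 is a perfect cube, so E-series; the 4-jet and mu = 7 give E_7.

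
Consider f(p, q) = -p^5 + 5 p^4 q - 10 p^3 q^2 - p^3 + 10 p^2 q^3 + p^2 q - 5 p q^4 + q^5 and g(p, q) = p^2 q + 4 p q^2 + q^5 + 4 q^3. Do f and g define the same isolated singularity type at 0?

Yes.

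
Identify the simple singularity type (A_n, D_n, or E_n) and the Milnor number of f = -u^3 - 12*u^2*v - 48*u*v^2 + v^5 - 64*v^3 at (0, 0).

The Hessian of f at 0 has rank 0. Corank 2; j^3 = -(u + 4*v)^3 is a perfect cube, so E-series; the 5-jet and mu = 8 give E_8.

Type E8, Milnor number mu = 8.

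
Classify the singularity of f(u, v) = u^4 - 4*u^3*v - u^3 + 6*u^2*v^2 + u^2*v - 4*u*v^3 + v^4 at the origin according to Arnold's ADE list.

The Hessian of f at 0 has rank 0. Corank 2; j^3 = -u^2*(u - v) has shape L^2 M (L != M), so D-series; mu = 5 gives D_5.

D_{5}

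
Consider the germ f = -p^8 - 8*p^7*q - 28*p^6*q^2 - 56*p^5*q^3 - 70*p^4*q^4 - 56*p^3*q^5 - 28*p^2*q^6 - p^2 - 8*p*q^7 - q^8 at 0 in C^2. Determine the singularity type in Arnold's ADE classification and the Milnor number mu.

Type A7, Milnor number mu = 7.

The Hessian of f at 0 is [[-2, 0], [0, 0]] with rank 1, so corank 1. A Groebner basis of the Jacobian ideal J(f) in C{p,q} is {q^7, p}; counting standard monomials gives mu = 7. Corank 1: A-series; mu = 7 gives A_7.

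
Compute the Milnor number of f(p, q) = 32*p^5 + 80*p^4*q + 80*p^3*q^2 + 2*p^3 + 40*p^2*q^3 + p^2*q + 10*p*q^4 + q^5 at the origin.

6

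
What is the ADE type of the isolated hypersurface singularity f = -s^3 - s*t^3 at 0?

E7

The Hessian of f at 0 has rank 0. Corank 2; j^3 = -s^3 is a perfect cube, so E-series; the 4-jet and mu = 7 give E_7.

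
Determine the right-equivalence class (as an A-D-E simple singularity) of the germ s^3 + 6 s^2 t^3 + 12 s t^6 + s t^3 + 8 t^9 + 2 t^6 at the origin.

E7

The Hessian of f at 0 is [[0, 0], [0, 0]] with rank 0, so corank 2. A Groebner basis of the Jacobian ideal J(f) in C{s,t} is {s^3, s*t^2, 3*s^2 + t^3}; counting standard monomials gives mu = 7. Corank 2; j^3 = s^3 is a perfect cube, so E-series; the 4-jet and mu = 7 give E_7.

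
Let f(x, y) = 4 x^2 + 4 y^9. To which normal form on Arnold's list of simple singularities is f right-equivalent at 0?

A8

The Hessian of f at 0 has rank 1. Corank 1: A-series; mu = 8 gives A_8.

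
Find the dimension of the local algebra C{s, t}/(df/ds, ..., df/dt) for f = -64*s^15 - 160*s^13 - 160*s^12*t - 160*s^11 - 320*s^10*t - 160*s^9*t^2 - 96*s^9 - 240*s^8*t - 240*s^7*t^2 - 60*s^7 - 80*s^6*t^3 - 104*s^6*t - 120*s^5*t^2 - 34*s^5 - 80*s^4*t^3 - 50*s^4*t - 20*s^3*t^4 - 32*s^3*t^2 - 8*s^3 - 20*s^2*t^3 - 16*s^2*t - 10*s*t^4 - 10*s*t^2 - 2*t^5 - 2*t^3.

The Hessian of f at 0 is [[0, 0], [0, 0]] with rank 0, so corank 2. A Groebner basis of the Jacobian ideal J(f) in C{s,t} is {-32*s*t/9 + t^4 - 16*t^2/9, s*t^2 + t^3/2, s^2 + 23*s*t/18 + 7*t^2/18}; counting standard monomials gives mu = 6. Corank 2; j^3 = -2*(s + t)*(2*s + t)^2 has shape L^2 M (L != M), so D-series; mu = 6 gives D_6.

6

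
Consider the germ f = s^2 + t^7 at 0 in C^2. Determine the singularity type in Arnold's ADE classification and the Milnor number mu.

Type A_{6}, Milnor number mu = 6.

The Hessian of f at 0 is [[2, 0], [0, 0]] with rank 1, so corank 1. A Groebner basis of the Jacobian ideal J(f) in C{s,t} is {t^6, s}; counting standard monomials gives mu = 6. Corank 1: A-series; mu = 6 gives A_6.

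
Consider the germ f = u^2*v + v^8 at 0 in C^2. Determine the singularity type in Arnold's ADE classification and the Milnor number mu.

Type D9, Milnor number mu = 9.

The Hessian of f at 0 has rank 0. Corank 2; j^3 = u^2*v has shape L^2 M (L != M), so D-series; mu = 9 gives D_9.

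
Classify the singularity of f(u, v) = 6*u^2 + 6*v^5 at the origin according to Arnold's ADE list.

The Hessian of f at 0 has rank 1. Corank 1: A-series; mu = 4 gives A_4.

A4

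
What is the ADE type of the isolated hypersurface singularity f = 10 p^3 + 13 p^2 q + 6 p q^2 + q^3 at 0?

D_4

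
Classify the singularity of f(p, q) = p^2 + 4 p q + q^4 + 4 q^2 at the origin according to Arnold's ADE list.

The Hessian of f at 0 is [[2, 4], [4, 8]] with rank 1, so corank 1. A Groebner basis of the Jacobian ideal J(f) in C{p,q} is {q^3, p + 2*q}; counting standard monomials gives mu = 3. Corank 1: A-series; mu = 3 gives A_3.

A3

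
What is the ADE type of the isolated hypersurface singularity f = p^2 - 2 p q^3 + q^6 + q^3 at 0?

A_2

The Hessian of f at 0 is [[2, 0], [0, 0]] with rank 1, so corank 1. A Groebner basis of the Jacobian ideal J(f) in C{p,q} is {q^2, p}; counting standard monomials gives mu = 2. Corank 1: A-series; mu = 2 gives A_2.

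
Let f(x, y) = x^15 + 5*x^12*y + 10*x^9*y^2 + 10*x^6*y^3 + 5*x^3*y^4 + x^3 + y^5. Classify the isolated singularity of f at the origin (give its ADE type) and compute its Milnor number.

Type E8, Milnor number mu = 8.

The Hessian of f at 0 has rank 0. Corank 2; j^3 = x^3 is a perfect cube, so E-series; the 5-jet and mu = 8 give E_8.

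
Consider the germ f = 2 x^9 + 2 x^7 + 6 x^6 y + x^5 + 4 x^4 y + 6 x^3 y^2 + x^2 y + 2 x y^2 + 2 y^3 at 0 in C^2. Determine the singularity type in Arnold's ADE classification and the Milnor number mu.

Type D_{4}, Milnor number mu = 4.

The Hessian of f at 0 has rank 0. Corank 2; j^3 = y*(x^2 + 2*x*y + 2*y^2) splits into three distinct lines over C (the quadratic factor has nonzero discriminant), so D_4.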